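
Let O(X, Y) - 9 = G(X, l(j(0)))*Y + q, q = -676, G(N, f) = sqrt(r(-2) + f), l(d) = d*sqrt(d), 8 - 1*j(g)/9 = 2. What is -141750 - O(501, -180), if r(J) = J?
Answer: -141083 + 180*sqrt(-2 + 162*sqrt(6)) ≈ -1.3751e+5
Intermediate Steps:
j(g) = 54 (j(g) = 72 - 9*2 = 72 - 18 = 54)
l(d) = d**(3/2)
G(N, f) = sqrt(-2 + f)
O(X, Y) = -667 + Y*sqrt(-2 + 162*sqrt(6)) (O(X, Y) = 9 + (sqrt(-2 + 54**(3/2))*Y - 676) = 9 + (sqrt(-2 + 162*sqrt(6))*Y - 676) = 9 + (Y*sqrt(-2 + 162*sqrt(6)) - 676) = 9 + (-676 + Y*sqrt(-2 + 162*sqrt(6))) = -667 + Y*sqrt(-2 + 162*sqrt(6)))
-141750 - O(501, -180) = -141750 - (-667 - 180*sqrt(-2 + 162*sqrt(6))) = -141750 + (667 + 180*sqrt(-2 + 162*sqrt(6))) = -141083 + 180*sqrt(-2 + 162*sqrt(6))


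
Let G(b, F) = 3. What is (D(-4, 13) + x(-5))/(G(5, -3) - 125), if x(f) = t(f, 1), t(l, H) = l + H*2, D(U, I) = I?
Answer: -5/61 ≈ -0.081967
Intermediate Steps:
t(l, H) = l + 2*H
x(f) = 2 + f (x(f) = f + 2*1 = f + 2 = 2 + f)
(D(-4, 13) + x(-5))/(G(5, -3) - 125) = (13 + (2 - 5))/(3 - 125) = (13 - 3)/(-122) = 10*(-1/122) = -5/61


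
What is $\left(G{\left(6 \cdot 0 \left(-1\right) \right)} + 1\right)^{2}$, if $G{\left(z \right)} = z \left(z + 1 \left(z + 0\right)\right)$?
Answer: $1$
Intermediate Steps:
$G{\left(z \right)} = 2 z^{2}$ ($G{\left(z \right)} = z \left(z + 1 z\right) = z \left(z + z\right) = z 2 z = 2 z^{2}$)
$\left(G{\left(6 \cdot 0 \left(-1\right) \right)} + 1\right)^{2} = \left(2 \left(6 \cdot 0 \left(-1\right)\right)^{2} + 1\right)^{2} = \left(2 \left(0 \left(-1\right)\right)^{2} + 1\right)^{2} = \left(2 \cdot 0^{2} + 1\right)^{2} = \left(2 \cdot 0 + 1\right)^{2} = \left(0 + 1\right)^{2} = 1^{2} = 1$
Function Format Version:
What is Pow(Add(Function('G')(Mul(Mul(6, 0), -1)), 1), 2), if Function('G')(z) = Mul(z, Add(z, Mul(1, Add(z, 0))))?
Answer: 1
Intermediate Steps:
Function('G')(z) = Mul(2, Pow(z, 2)) (Function('G')(z) = Mul(z, Add(z, Mul(1, z))) = Mul(z, Add(z, z)) = Mul(z, Mul(2, z)) = Mul(2, Pow(z, 2)))
Pow(Add(Function('G')(Mul(Mul(6, 0), -1)), 1), 2) = Pow(Add(Mul(2, Pow(Mul(Mul(6, 0), -1), 2)), 1), 2) = Pow(Add(Mul(2, Pow(Mul(0, -1), 2)), 1), 2) = Pow(Add(Mul(2, Pow(0, 2)), 1), 2) = Pow(Add(Mul(2, 0), 1), 2) = Pow(Add(0, 1), 2) = Pow(1, 2) = 1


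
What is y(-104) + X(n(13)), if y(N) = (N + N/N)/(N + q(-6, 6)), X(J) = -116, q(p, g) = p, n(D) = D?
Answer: -12657/110 ≈ -115.06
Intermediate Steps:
y(N) = (1 + N)/(-6 + N) (y(N) = (N + N/N)/(N - 6) = (N + 1)/(-6 + N) = (1 + N)/(-6 + N))
y(-104) + X(n(13)) = (1 - 104)/(-6 - 104) - 116 = -103/(-110) - 116 = -1/110*(-103) - 116 = 103/110 - 116 = -12657/110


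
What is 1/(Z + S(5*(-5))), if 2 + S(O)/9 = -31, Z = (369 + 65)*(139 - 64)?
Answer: 1/32253 ≈ 3.1005e-5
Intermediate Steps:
Z = 32550 (Z = 434*75 = 32550)
S(O) = -297 (S(O) = -18 + 9*(-31) = -18 - 279 = -297)
1/(Z + S(5*(-5))) = 1/(32550 - 297) = 1/32253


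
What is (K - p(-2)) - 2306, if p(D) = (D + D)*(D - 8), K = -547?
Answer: -2893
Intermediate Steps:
p(D) = 2*D*(-8 + D) (p(D) = (2*D)*(-8 + D) = 2*D*(-8 + D))
(K - p(-2)) - 2306 = (-547 - 2*(-2)*(-8 - 2)) - 2306 = (-547 - 2*(-2)*(-10)) - 2306 = (-547 - 1*40) - 2306 = (-547 - 40) - 2306 = -587 - 2306 = -2893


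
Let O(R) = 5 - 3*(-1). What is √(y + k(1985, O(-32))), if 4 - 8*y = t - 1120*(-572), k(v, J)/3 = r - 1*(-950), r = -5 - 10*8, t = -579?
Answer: I*√1238594/4 ≈ 278.23*I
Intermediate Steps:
r = -85 (r = -5 - 80 = -85)
O(R) = 8 (O(R) = 5 + 3 = 8)
k(v, J) = 2595 (k(v, J) = 3*(-85 - 1*(-950)) = 3*(-85 + 950) = 3*865 = 2595)
y = -640057/8 (y = ½ - (-579 - 1120*(-572))/8 = ½ - (-579 + 640640)/8 = ½ - ⅛*640061 = ½ - 640061/8 = -640057/8 ≈ -80007.)
√(y + k(1985, O(-32))) = √(-640057/8 + 2595) = √(-619297/8) = I*√1238594/4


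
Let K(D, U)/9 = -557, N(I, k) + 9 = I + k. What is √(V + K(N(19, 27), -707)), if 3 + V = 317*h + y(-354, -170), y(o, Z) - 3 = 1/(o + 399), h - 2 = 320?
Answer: √21838730/15 ≈ 311.55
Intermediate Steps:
h = 322 (h = 2 + 320 = 322)
N(I, k) = -9 + I + k (N(I, k) = -9 + (I + k) = -9 + I + k)
K(D, U) = -5013 (K(D, U) = 9*(-557) = -5013)
y(o, Z) = 3 + 1/(399 + o) (y(o, Z) = 3 + 1/(o + 399) = 3 + 1/(399 + o))
V = 4593331/45 (V = -3 + (317*322 + (1198 + 3*(-354))/(399 - 354)) = -3 + (102074 + (1198 - 1062)/45) = -3 + (102074 + (1/45)*136) = -3 + (102074 + 136/45) = -3 + 4593466/45 = 4593331/45 ≈ 1.0207e+5)
√(V + K(N(19, 27), -707)) = √(4593331/45 - 5013) = √(4367746/45) = √21838730/15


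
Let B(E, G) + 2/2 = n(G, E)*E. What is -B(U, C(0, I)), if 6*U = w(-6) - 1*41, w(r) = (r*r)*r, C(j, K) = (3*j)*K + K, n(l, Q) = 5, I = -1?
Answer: 1291/6 ≈ 215.17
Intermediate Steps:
C(j, K) = K + 3*K*j (C(j, K) = 3*K*j + K = K + 3*K*j)
w(r) = r**3 (w(r) = r**2*r = r**3)
U = -257/6 (U = ((-6)**3 - 1*41)/6 = (-216 - 41)/6 = (1/6)*(-257) = -257/6 ≈ -42.833)
B(E, G) = -1 + 5*E
-B(U, C(0, I)) = -(-1 + 5*(-257/6)) = -(-1 - 1285/6) = -1*(-1291/6) = 1291/6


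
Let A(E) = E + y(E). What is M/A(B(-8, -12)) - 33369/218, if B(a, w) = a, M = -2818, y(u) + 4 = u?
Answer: -6632/545 ≈ -12.169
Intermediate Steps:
y(u) = -4 + u
A(E) = -4 + 2*E (A(E) = E + (-4 + E) = -4 + 2*E)
M/A(B(-8, -12)) - 33369/218 = -2818/(-4 + 2*(-8)) - 33369/218 = -2818/(-4 - 16) - 33369*1/218 = -2818/(-20) - 33369/218 = -2818*(-1/20) - 33369/218 = 1409/10 - 33369/218 = -6632/545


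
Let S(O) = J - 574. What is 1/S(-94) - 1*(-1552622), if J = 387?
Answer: 290340313/187 ≈ 1.5526e+6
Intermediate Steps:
S(O) = -187 (S(O) = 387 - 574 = -187)
1/S(-94) - 1*(-1552622) = 1/(-187) - 1*(-1552622) = -1/187 + 1552622 = 290340313/187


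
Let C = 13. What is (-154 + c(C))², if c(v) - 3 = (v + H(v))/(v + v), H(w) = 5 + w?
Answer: 15171025/676 ≈ 22442.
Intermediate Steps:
c(v) = 3 + (5 + 2*v)/(2*v) (c(v) = 3 + (v + (5 + v))/(v + v) = 3 + (5 + 2*v)/((2*v)) = 3 + (5 + 2*v)*(1/(2*v)) = 3 + (5 + 2*v)/(2*v))
(-154 + c(C))² = (-154 + (4 + (5/2)/13))² = (-154 + (4 + (5/2)*(1/13)))² = (-154 + (4 + 5/26))² = (-154 + 109/26)² = (-3895/26)² = 15171025/676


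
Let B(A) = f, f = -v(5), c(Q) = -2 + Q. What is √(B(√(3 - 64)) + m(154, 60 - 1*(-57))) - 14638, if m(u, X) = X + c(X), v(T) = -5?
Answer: -14638 + √237 ≈ -14623.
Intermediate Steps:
m(u, X) = -2 + 2*X (m(u, X) = X + (-2 + X) = -2 + 2*X)
f = 5 (f = -1*(-5) = 5)
B(A) = 5
√(B(√(3 - 64)) + m(154, 60 - 1*(-57))) - 14638 = √(5 + (-2 + 2*(60 - 1*(-57)))) - 14638 = √(5 + (-2 + 2*(60 + 57))) - 14638 = √(5 + (-2 + 2*117)) - 14638 = √(5 + (-2 + 234)) - 14638 = √(5 + 232) - 14638 = √237 - 14638 = -14638 + √237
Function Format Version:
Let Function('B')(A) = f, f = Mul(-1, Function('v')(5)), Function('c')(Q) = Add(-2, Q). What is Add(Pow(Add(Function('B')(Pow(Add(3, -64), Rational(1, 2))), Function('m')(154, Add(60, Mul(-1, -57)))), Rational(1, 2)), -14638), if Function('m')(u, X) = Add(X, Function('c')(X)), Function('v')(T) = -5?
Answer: Add(-14638, Pow(237, Rational(1, 2))) ≈ -14623.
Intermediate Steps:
Function('m')(u, X) = Add(-2, Mul(2, X)) (Function('m')(u, X) = Add(X, Add(-2, X)) = Add(-2, Mul(2, X)))
f = 5 (f = Mul(-1, -5) = 5)
Function('B')(A) = 5
Add(Pow(Add(Function('B')(Pow(Add(3, -64), Rational(1, 2))), Function('m')(154, Add(60, Mul(-1, -57)))), Rational(1, 2)), -14638) = Add(Pow(Add(5, Add(-2, Mul(2, Add(60, Mul(-1, -57))))), Rational(1, 2)), -14638) = Add(Pow(Add(5, Add(-2, Mul(2, Add(60, 57)))), Rational(1, 2)), -14638) = Add(Pow(Add(5, Add(-2, Mul(2, 117))), Rational(1, 2)), -14638) = Add(Pow(Add(5, Add(-2, 234)), Rational(1, 2)), -14638) = Add(Pow(Add(5, 232), Rational(1, 2)), -14638) = Add(Pow(237, Rational(1, 2)), -14638) = Add(-14638, Pow(237, Rational(1, 2)))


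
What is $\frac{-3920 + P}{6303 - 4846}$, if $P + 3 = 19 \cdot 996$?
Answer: $\frac{15001}{1457} \approx 10.296$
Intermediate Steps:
$P = 18921$ ($P = -3 + 19 \cdot 996 = -3 + 18924 = 18921$)
$\frac{-3920 + P}{6303 - 4846} = \frac{-3920 + 18921}{6303 - 4846} = \frac{15001}{1457}$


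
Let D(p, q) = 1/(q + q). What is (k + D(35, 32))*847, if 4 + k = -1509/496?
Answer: -11808027/1984 ≈ -5951.6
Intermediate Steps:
D(p, q) = 1/(2*q)
k = -3493/496 (k = -4 - 1509/496 = -3493/496 ≈ -7.0423)
(k + D(35, 32))*847 = (-3493/496 + (½)/32)*847 = (-3493/496 + (½)*(1/32))*847 = (-3493/496 + 1/64)*847 = -13941/1984*847 = -11808027/1984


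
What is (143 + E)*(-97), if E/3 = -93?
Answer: 13192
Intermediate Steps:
E = -279 (E = 3*(-93) = -279)
(143 + E)*(-97) = (143 - 279)*(-97) = -136*(-97) = 13192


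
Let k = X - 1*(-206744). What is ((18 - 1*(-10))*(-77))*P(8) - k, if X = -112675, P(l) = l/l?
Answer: -96225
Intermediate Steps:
P(l) = 1
k = 94069 (k = -112675 - 1*(-206744) = -112675 + 206744 = 94069)
((18 - 1*(-10))*(-77))*P(8) - k = ((18 - 1*(-10))*(-77))*1 - 1*94069 = ((18 + 10)*(-77))*1 - 94069 = (28*(-77))*1 - 94069 = -2156*1 - 94069 = -2156 - 94069 = -96225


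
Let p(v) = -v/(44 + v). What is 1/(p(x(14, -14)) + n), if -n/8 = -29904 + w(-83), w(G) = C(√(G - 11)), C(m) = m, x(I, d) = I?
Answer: 201193909/48131977733297 + 6728*I*√94/48131977733297 ≈ 4.18e-6 + 1.3552e-9*I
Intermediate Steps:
w(G) = √(-11 + G) (w(G) = √(G - 11) = √(-11 + G))
p(v) = -v/(44 + v)
n = 239232 - 8*I*√94 (n = -8*(-29904 + √(-11 - 83)) = -8*(-29904 + √(-94)) = -8*(-29904 + I*√94) = 239232 - 8*I*√94 ≈ 2.3923e+5 - 77.563*I)
1/(p(x(14, -14)) + n) = 1/(-1*14/(44 + 14) + (239232 - 8*I*√94)) = 1/(-1*14/58 + (239232 - 8*I*√94)) = 1/(-1*14*1/58 + (239232 - 8*I*√94)) = 1/(-7/29 + (239232 - 8*I*√94)) = 1/(6937721/29 - 8*I*√94)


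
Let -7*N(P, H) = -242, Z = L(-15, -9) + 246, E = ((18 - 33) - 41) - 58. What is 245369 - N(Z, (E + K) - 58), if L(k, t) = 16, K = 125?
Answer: 1717341/7 ≈ 2.4533e+5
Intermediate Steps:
E = -114 (E = (-15 - 41) - 58 = -56 - 58 = -114)
Z = 262 (Z = 16 + 246 = 262)
N(P, H) = 242/7 (N(P, H) = -1/7*(-242) = 242/7)
245369 - N(Z, (E + K) - 58) = 245369 - 1*242/7 = 245369 - 242/7 = 1717341/7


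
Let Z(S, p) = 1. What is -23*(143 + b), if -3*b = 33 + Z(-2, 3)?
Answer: -9085/3 ≈ -3028.3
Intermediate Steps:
b = -34/3 (b = -(33 + 1)/3 = -⅓*34 = -34/3 ≈ -11.333)
-23*(143 + b) = -23*(143 - 34/3) = -23*395/3 = -9085/3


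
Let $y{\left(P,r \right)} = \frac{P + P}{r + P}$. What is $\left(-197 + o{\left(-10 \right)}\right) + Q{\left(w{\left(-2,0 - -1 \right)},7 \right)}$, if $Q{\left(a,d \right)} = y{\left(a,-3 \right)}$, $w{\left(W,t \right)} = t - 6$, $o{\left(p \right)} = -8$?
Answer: $- \frac{815}{4} \approx -203.75$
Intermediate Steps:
$w{\left(W,t \right)} = -6 + t$ ($w{\left(W,t \right)} = t - 6 = -6 + t$)
$y{\left(P,r \right)} = \frac{2 P}{P + r}$
$Q{\left(a,d \right)} = \frac{2 a}{-3 + a}$ ($Q{\left(a,d \right)} = \frac{2 a}{a - 3} = \frac{2 a}{-3 + a}$)
$\left(-197 + o{\left(-10 \right)}\right) + Q{\left(w{\left(-2,0 - -1 \right)},7 \right)} = \left(-197 - 8\right) + \frac{2 \left(-6 + \left(0 - -1\right)\right)}{-3 + \left(-6 + \left(0 - -1\right)\right)} = -205 + \frac{2 \left(-6 + \left(0 + 1\right)\right)}{-3 + \left(-6 + \left(0 + 1\right)\right)} = -205 + \frac{2 \left(-6 + 1\right)}{-3 + \left(-6 + 1\right)} = -205 + 2 \left(-5\right) \frac{1}{-3 - 5} = -205 + 2 \left(-5\right) \frac{1}{-8} = -205 + 2 \left(-5\right) \left(- \frac{1}{8}\right) = -205 + \frac{5}{4} = - \frac{815}{4}$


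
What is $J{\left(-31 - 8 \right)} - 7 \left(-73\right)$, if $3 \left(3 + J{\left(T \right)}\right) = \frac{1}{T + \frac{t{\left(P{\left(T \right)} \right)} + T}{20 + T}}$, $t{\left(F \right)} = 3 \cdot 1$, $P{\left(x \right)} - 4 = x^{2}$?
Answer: $\frac{1074401}{2115} \approx 507.99$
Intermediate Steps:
$P{\left(x \right)} = 4 + x^{2}$
$t{\left(F \right)} = 3$
$J{\left(T \right)} = -3 + \frac{1}{3 \left(T + \frac{3 + T}{20 + T}\right)}$
$J{\left(-31 - 8 \right)} - 7 \left(-73\right) = \frac{-7 - 188 \left(-31 - 8\right) - 9 \left(-31 - 8\right)^{2}}{3 \left(3 + \left(-31 - 8\right)^{2} + 21 \left(-31 - 8\right)\right)} - 7 \left(-73\right) = \frac{-7 - -7332 - 9 \left(-39\right)^{2}}{3 \left(3 + \left(-39\right)^{2} + 21 \left(-39\right)\right)} - -511 = \frac{-7 + 7332 - 13689}{3 \left(3 + 1521 - 819\right)} + 511 = \frac{-7 + 7332 - 13689}{3 \cdot 705} + 511 = \frac{1}{3} \cdot \frac{1}{705} \left(-6364\right) + 511 = - \frac{6364}{2115} + 511 = \frac{1074401}{2115}$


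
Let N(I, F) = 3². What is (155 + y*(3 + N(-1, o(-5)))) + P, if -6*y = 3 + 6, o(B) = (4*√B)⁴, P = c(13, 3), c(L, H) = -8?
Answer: 129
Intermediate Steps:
P = -8
o(B) = 256*B²
y = -3/2 (y = -(3 + 6)/6 = -⅙*9 = -3/2 ≈ -1.5000)
N(I, F) = 9
(155 + y*(3 + N(-1, o(-5)))) + P = (155 - 3*(3 + 9)/2) - 8 = (155 - 3/2*12) - 8 = (155 - 18) - 8 = 137 - 8 = 129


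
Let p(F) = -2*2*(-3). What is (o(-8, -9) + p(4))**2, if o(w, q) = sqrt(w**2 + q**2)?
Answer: (12 + sqrt(145))**2 ≈ 578.00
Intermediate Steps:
p(F) = 12 (p(F) = -4*(-3) = 12)
o(w, q) = sqrt(q**2 + w**2)
(o(-8, -9) + p(4))**2 = (sqrt((-9)**2 + (-8)**2) + 12)**2 = (sqrt(81 + 64) + 12)**2 = (sqrt(145) + 12)**2 = (12 + sqrt(145))**2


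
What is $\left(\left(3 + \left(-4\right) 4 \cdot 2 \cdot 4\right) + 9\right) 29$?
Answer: $-3364$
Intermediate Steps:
$\left(\left(3 + \left(-4\right) 4 \cdot 2 \cdot 4\right) + 9\right) 29 = \left(\left(3 + \left(-16\right) 2 \cdot 4\right) + 9\right) 29 = \left(\left(3 - 128\right) + 9\right) 29 = \left(-125 + 9\right) 29 = \left(-116\right) 29 = -3364$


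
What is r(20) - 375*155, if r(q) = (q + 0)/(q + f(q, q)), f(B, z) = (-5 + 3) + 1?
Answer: -1104355/19 ≈ -58124.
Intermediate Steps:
f(B, z) = -1 (f(B, z) = -2 + 1 = -1)
r(q) = q/(-1 + q) (r(q) = (q + 0)/(q - 1) = q/(-1 + q))
r(20) - 375*155 = 20/(-1 + 20) - 375*155 = 20/19 - 58125 = -1104355/19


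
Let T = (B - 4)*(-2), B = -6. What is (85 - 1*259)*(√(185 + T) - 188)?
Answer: 32712 - 174*√205 ≈ 30221.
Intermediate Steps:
T = 20 (T = (-6 - 4)*(-2) = -10*(-2) = 20)
(85 - 1*259)*(√(185 + T) - 188) = (85 - 1*259)*(√(185 + 20) - 188) = (85 - 259)*(√205 - 188) = -174*(-188 + √205) = 32712 - 174*√205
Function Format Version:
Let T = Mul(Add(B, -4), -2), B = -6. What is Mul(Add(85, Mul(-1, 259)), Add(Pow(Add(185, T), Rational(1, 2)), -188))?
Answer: Add(32712, Mul(-174, Pow(205, Rational(1, 2)))) ≈ 30221.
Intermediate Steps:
T = 20 (T = Mul(Add(-6, -4), -2) = Mul(-10, -2) = 20)
Mul(Add(85, Mul(-1, 259)), Add(Pow(Add(185, T), Rational(1, 2)), -188)) = Mul(Add(85, Mul(-1, 259)), Add(Pow(Add(185, 20), Rational(1, 2)), -188)) = Mul(Add(85, -259), Add(Pow(205, Rational(1, 2)), -188)) = Mul(-174, Add(-188, Pow(205, Rational(1, 2)))) = Add(32712, Mul(-174, Pow(205, Rational(1, 2))))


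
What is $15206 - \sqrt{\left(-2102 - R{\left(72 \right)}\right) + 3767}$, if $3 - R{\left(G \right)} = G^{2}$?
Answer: $15206 - \sqrt{6846} \approx 15123.0$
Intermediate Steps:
$R{\left(G \right)} = 3 - G^{2}$
$15206 - \sqrt{\left(-2102 - R{\left(72 \right)}\right) + 3767} = 15206 - \sqrt{\left(-2102 - \left(3 - 72^{2}\right)\right) + 3767} = 15206 - \sqrt{\left(-2102 - \left(3 - 5184\right)\right) + 3767} = 15206 - \sqrt{\left(-2102 - -5181\right) + 3767} = 15206 - \sqrt{\left(-2102 + 5181\right) + 3767} = 15206 - \sqrt{3079 + 3767} = 15206 - \sqrt{6846}$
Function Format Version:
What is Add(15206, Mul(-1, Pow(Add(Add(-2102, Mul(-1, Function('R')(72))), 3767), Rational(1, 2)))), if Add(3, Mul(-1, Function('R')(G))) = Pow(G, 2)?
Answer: Add(15206, Mul(-1, Pow(6846, Rational(1, 2)))) ≈ 15123.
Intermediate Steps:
Function('R')(G) = Add(3, Mul(-1, Pow(G, 2)))
Add(15206, Mul(-1, Pow(Add(Add(-2102, Mul(-1, Function('R')(72))), 3767), Rational(1, 2)))) = Add(15206, Mul(-1, Pow(Add(Add(-2102, Mul(-1, Add(3, Mul(-1, Pow(72, 2))))), 3767), Rational(1, 2)))) = Add(15206, Mul(-1, Pow(Add(Add(-2102, Mul(-1, Add(3, Mul(-1, 5184)))), 3767), Rational(1, 2)))) = Add(15206, Mul(-1, Pow(Add(Add(-2102, Mul(-1, Add(3, -5184))), 3767), Rational(1, 2)))) = Add(15206, Mul(-1, Pow(Add(Add(-2102, Mul(-1, -5181)), 3767), Rational(1, 2)))) = Add(15206, Mul(-1, Pow(Add(Add(-2102, 5181), 3767), Rational(1, 2)))) = Add(15206, Mul(-1, Pow(Add(3079, 3767), Rational(1, 2)))) = Add(15206, Mul(-1, Pow(6846, Rational(1, 2))))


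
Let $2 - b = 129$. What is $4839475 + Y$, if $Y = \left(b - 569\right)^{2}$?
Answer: $5323891$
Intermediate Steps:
$b = -127$ ($b = 2 - 129 = -127$)
$Y = 484416$ ($Y = \left(-127 - 569\right)^{2} = \left(-696\right)^{2} = 484416$)
$4839475 + Y = 4839475 + 484416 = 5323891$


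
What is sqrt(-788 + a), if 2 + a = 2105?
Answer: sqrt(1315) ≈ 36.263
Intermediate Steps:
a = 2103 (a = -2 + 2105 = 2103)
sqrt(-788 + a) = sqrt(-788 + 2103) = sqrt(1315)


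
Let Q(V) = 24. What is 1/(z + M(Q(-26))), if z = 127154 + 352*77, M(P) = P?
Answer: 1/154282 ≈ 6.4816e-6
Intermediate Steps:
z = 154258 (z = 127154 + 27104 = 154258)
1/(z + M(Q(-26))) = 1/(154258 + 24) = 1/154282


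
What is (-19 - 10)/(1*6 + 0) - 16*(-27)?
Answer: 2563/6 ≈ 427.17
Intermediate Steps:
(-19 - 10)/(1*6 + 0) - 16*(-27) = -29/(6 + 0) + 432 = -29/6 + 432 = 2563/6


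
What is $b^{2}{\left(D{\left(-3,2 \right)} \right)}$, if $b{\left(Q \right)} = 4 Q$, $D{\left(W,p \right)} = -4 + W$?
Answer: $784$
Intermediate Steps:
$b^{2}{\left(D{\left(-3,2 \right)} \right)} = \left(4 \left(-4 - 3\right)\right)^{2} = \left(4 \left(-7\right)\right)^{2} = \left(-28\right)^{2} = 784$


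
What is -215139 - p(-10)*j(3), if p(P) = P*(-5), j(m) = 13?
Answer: -215789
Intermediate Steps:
p(P) = -5*P
-215139 - p(-10)*j(3) = -215139 - (-5*(-10))*13 = -215139 - 50*13 = -215139 - 1*650 = -215139 - 650 = -215789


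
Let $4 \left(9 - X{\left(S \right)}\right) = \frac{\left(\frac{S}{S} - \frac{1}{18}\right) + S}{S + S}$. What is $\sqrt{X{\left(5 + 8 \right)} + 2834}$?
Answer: $\frac{\sqrt{69183985}}{156} \approx 53.319$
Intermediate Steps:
$X{\left(S \right)} = 9 - \frac{\frac{17}{18} + S}{8 S}$ ($X{\left(S \right)} = 9 - \frac{\left(\left(\frac{S}{S} - \frac{1}{18}\right) + S\right) \frac{1}{S + S}}{4} = 9 - \frac{\left(\left(1 - \frac{1}{18}\right) + S\right) \frac{1}{2 S}}{4} = 9 - \frac{\left(\frac{17}{18} + S\right) \frac{1}{2 S}}{4} = 9 - \frac{\frac{1}{2} \frac{1}{S} \left(\frac{17}{18} + S\right)}{4} = 9 - \frac{\frac{17}{18} + S}{8 S}$)
$\sqrt{X{\left(5 + 8 \right)} + 2834} = \sqrt{\frac{-17 + 1278 \left(5 + 8\right)}{144 \left(5 + 8\right)} + 2834} = \sqrt{\frac{-17 + 1278 \cdot 13}{144 \cdot 13} + 2834} = \sqrt{\frac{1}{144} \cdot \frac{1}{13} \left(-17 + 16614\right) + 2834} = \sqrt{\frac{1}{144} \cdot \frac{1}{13} \cdot 16597 + 2834} = \sqrt{\frac{16597}{1872} + 2834} = \sqrt{\frac{5321845}{1872}} = \frac{\sqrt{69183985}}{156}$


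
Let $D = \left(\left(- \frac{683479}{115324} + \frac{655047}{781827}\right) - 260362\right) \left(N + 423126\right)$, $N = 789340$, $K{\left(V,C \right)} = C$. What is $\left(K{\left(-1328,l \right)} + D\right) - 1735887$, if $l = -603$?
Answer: $- \frac{4743917814576175994711}{15027236158} \approx -3.1569 \cdot 10^{11}$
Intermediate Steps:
$D = - \frac{4743891719930859989291}{15027236158}$ ($D = \left(\left(- \frac{683479}{115324} + \frac{655047}{781827}\right) - 260362\right) \left(789340 + 423126\right) = \left(\left(\left(-683479\right) \frac{1}{115324} + 655047 \cdot \frac{1}{781827}\right) - 260362\right) 1212466 = \left(\left(- \frac{683479}{115324} + \frac{218349}{260609}\right) - 260362\right) 1212466 = \left(- \frac{152939898635}{30054472316} - 260362\right) 1212466 = \left(- \frac{7825195461037027}{30054472316}\right) 1212466 = - \frac{4743891719930859989291}{15027236158} \approx -3.1569 \cdot 10^{11}$)
$\left(K{\left(-1328,l \right)} + D\right) - 1735887 = \left(-603 - \frac{4743891719930859989291}{15027236158}\right) - 1735887 = - \frac{4743891728992283392565}{15027236158} - 1735887 = - \frac{4743917814576175994711}{15027236158}$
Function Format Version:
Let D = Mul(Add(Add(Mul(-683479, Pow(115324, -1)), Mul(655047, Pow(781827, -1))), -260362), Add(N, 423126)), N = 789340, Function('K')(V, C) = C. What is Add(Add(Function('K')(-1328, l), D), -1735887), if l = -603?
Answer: Rational(-4743917814576175994711, 15027236158) ≈ -3.1569e+11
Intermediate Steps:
D = Rational(-4743891719930859989291, 15027236158) (D = Mul(Add(Add(Mul(-683479, Pow(115324, -1)), Mul(655047, Pow(781827, -1))), -260362), Add(789340, 423126)) = Mul(Add(Add(Mul(-683479, Rational(1, 115324)), Mul(655047, Rational(1, 781827))), -260362), 1212466) = Mul(Add(Add(Rational(-683479, 115324), Rational(218349, 260609)), -260362), 1212466) = Mul(Add(Rational(-152939898635, 30054472316), -260362), 1212466) = Mul(Rational(-7825195461037027, 30054472316), 1212466) = Rational(-4743891719930859989291, 15027236158) ≈ -3.1569e+11)
Add(Add(Function('K')(-1328, l), D), -1735887) = Add(Add(-603, Rational(-4743891719930859989291, 15027236158)), -1735887) = Add(Rational(-4743891728992283392565, 15027236158), -1735887) = Rational(-4743917814576175994711, 15027236158)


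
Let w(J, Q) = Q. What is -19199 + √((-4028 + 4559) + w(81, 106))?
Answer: -19199 + 7*√13 ≈ -19174.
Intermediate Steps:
-19199 + √((-4028 + 4559) + w(81, 106)) = -19199 + √((-4028 + 4559) + 106) = -19199 + √(531 + 106) = -19199 + √637 = -19199 + 7*√13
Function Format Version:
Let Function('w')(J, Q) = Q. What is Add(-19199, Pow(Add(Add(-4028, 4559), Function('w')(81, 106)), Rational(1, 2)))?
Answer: Add(-19199, Mul(7, Pow(13, Rational(1, 2)))) ≈ -19174.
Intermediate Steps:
Add(-19199, Pow(Add(Add(-4028, 4559), Function('w')(81, 106)), Rational(1, 2))) = Add(-19199, Pow(Add(Add(-4028, 4559), 106), Rational(1, 2))) = Add(-19199, Pow(Add(531, 106), Rational(1, 2))) = Add(-19199, Pow(637, Rational(1, 2))) = Add(-19199, Mul(7, Pow(13, Rational(1, 2))))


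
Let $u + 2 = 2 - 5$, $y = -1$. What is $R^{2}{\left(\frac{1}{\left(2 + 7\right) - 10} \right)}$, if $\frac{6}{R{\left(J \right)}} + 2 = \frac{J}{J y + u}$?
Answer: $\frac{576}{49} \approx 11.755$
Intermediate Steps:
$u = -5$ ($u = -2 + \left(2 - 5\right) = -2 - 3 = -5$)
$R{\left(J \right)} = \frac{6}{-2 + \frac{J}{-5 - J}}$ ($R{\left(J \right)} = \frac{6}{-2 + \frac{J}{J \left(-1\right) - 5}} = \frac{6}{-2 + \frac{J}{- J - 5}} = \frac{6}{-2 + \frac{J}{-5 - J}}$)
$R^{2}{\left(\frac{1}{\left(2 + 7\right) - 10} \right)} = \left(\frac{6 \left(-5 - \frac{1}{\left(2 + 7\right) - 10}\right)}{10 + \frac{3}{\left(2 + 7\right) - 10}}\right)^{2} = \left(\frac{6 \left(-5 - \frac{1}{9 - 10}\right)}{10 + \frac{3}{9 - 10}}\right)^{2} = \left(\frac{6 \left(-5 - \frac{1}{-1}\right)}{10 + \frac{3}{-1}}\right)^{2} = \left(\frac{6 \left(-5 - -1\right)}{10 + 3 \left(-1\right)}\right)^{2} = \left(\frac{6 \left(-5 + 1\right)}{10 - 3}\right)^{2} = \left(6 \cdot \frac{1}{7} \left(-4\right)\right)^{2} = \left(- \frac{24}{7}\right)^{2} = \frac{576}{49}$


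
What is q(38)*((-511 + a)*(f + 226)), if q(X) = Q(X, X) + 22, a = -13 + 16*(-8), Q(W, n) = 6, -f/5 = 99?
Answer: 4910864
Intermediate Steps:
f = -495 (f = -5*99 = -495)
a = -141 (a = -13 - 128 = -141)
q(X) = 28 (q(X) = 6 + 22 = 28)
q(38)*((-511 + a)*(f + 226)) = 28*((-511 - 141)*(-495 + 226)) = 28*(-652*(-269)) = 28*175388 = 4910864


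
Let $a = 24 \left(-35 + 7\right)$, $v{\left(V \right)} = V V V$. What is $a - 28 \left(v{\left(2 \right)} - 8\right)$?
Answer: $-672$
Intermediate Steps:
$v{\left(V \right)} = V^{3}$ ($v{\left(V \right)} = V^{2} V = V^{3}$)
$a = -672$ ($a = 24 \left(-28\right) = -672$)
$a - 28 \left(v{\left(2 \right)} - 8\right) = -672 - 28 \left(2^{3} - 8\right) = -672 - 28 \left(8 - 8\right) = -672 - 0 = -672 + 0 = -672$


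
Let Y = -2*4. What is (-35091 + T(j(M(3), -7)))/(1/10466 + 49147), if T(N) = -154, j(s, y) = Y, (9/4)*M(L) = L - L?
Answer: -19414430/27072237 ≈ -0.71713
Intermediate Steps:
M(L) = 0 (M(L) = 4*(L - L)/9 = (4/9)*0 = 0)
Y = -8
j(s, y) = -8
(-35091 + T(j(M(3), -7)))/(1/10466 + 49147) = (-35091 - 154)/(1/10466 + 49147) = -35245/(1/10466 + 49147) = -35245/514372503/10466 = -35245*10466/514372503 = -19414430/27072237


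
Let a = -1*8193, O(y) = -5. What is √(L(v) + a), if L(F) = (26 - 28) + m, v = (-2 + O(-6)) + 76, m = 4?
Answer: I*√8191 ≈ 90.504*I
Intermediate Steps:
v = 69 (v = (-2 - 5) + 76 = -7 + 76 = 69)
L(F) = 2 (L(F) = (26 - 28) + 4 = -2 + 4 = 2)
a = -8193
√(L(v) + a) = √(2 - 8193) = √(-8191) = I*√8191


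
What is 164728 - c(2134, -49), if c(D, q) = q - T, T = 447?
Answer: 165224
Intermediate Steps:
c(D, q) = -447 + q (c(D, q) = q - 1*447 = q - 447 = -447 + q)
164728 - c(2134, -49) = 164728 - (-447 - 49) = 164728 - 1*(-496) = 164728 + 496 = 165224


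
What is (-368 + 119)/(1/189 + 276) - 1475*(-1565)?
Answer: 120416334814/52165 ≈ 2.3084e+6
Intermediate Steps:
(-368 + 119)/(1/189 + 276) - 1475*(-1565) = -249/(1/189 + 276) + 2308375 = -249/52165/189 + 2308375 = -249*189/52165 + 2308375 = -47061/52165 + 2308375 = 120416334814/52165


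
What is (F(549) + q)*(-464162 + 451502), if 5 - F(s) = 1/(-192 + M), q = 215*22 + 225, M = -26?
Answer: -6844508730/109 ≈ -6.2794e+7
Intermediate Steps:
q = 4955 (q = 4730 + 225 = 4955)
F(s) = 1091/218 (F(s) = 5 - 1/(-192 - 26) = 5 - 1/(-218) = 5 - 1*(-1/218) = 5 + 1/218 = 1091/218)
(F(549) + q)*(-464162 + 451502) = (1091/218 + 4955)*(-464162 + 451502) = (1081281/218)*(-12660) = -6844508730/109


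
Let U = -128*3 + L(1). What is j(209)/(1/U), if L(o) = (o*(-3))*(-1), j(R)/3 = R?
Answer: -238887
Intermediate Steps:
j(R) = 3*R
L(o) = 3*o (L(o) = -3*o*(-1) = 3*o)
U = -381 (U = -128*3 + 3*1 = -384 + 3 = -381)
j(209)/(1/U) = (3*209)/(1/(-381)) = 627/(-1/381) = 627*(-381) = -238887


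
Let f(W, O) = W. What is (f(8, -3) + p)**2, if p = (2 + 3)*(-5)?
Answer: 289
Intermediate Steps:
p = -25 (p = 5*(-5) = -25)
(f(8, -3) + p)**2 = (8 - 25)**2 = (-17)**2 = 289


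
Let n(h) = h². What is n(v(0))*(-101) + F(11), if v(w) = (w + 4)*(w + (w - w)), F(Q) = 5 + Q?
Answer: 16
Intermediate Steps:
v(w) = w*(4 + w) (v(w) = (4 + w)*(w + 0) = (4 + w)*w = w*(4 + w))
n(v(0))*(-101) + F(11) = (0*(4 + 0))²*(-101) + (5 + 11) = (0*4)²*(-101) + 16 = 0²*(-101) + 16 = 0*(-101) + 16 = 0 + 16 = 16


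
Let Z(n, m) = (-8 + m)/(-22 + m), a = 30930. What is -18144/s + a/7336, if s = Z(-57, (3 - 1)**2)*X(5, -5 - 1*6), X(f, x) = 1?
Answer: -299469399/3668 ≈ -81644.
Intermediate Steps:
Z(n, m) = (-8 + m)/(-22 + m)
s = 2/9 (s = ((-8 + (3 - 1)**2)/(-22 + (3 - 1)**2))*1 = ((-8 + 2**2)/(-22 + 2**2))*1 = ((-8 + 4)/(-22 + 4))*1 = (-4/(-18))*1 = -1/18*(-4)*1 = (2/9)*1 = 2/9 ≈ 0.22222)
-18144/s + a/7336 = -18144/2/9 + 30930/7336 = -18144*9/2 + 30930*(1/7336) = -81648 + 15465/3668 = -299469399/3668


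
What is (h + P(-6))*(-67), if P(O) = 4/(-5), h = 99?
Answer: -32897/5 ≈ -6579.4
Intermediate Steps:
P(O) = -⅘ (P(O) = 4*(-⅕) = -⅘)
(h + P(-6))*(-67) = (99 - ⅘)*(-67) = (491/5)*(-67) = -32897/5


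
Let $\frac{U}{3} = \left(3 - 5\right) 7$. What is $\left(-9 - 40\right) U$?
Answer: $2058$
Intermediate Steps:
$U = -42$ ($U = 3 \left(3 - 5\right) 7 = 3 \left(\left(-2\right) 7\right) = 3 \left(-14\right) = -42$)
$\left(-9 - 40\right) U = \left(-9 - 40\right) \left(-42\right) = \left(-49\right) \left(-42\right) = 2058$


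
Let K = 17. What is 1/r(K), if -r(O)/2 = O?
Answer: -1/34 ≈ -0.029412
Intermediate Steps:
r(O) = -2*O
1/r(K) = 1/(-2*17) = 1/(-34) = -1/34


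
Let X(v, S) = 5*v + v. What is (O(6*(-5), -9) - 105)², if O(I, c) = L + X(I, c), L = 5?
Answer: 78400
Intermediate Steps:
X(v, S) = 6*v
O(I, c) = 5 + 6*I
(O(6*(-5), -9) - 105)² = ((5 + 6*(6*(-5))) - 105)² = ((5 + 6*(-30)) - 105)² = ((5 - 180) - 105)² = (-175 - 105)² = (-280)² = 78400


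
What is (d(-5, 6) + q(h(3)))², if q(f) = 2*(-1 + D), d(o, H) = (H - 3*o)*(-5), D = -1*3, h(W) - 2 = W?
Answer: 12769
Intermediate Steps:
h(W) = 2 + W
D = -3
d(o, H) = -5*H + 15*o
q(f) = -8 (q(f) = 2*(-1 - 3) = 2*(-4) = -8)
(d(-5, 6) + q(h(3)))² = ((-5*6 + 15*(-5)) - 8)² = ((-30 - 75) - 8)² = (-105 - 8)² = (-113)² = 12769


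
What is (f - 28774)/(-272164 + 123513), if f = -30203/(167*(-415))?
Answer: 1994151867/10302257555 ≈ 0.19356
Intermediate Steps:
f = 30203/69305 (f = -30203/(-69305) = -30203*(-1/69305) = 30203/69305 ≈ 0.43580)
(f - 28774)/(-272164 + 123513) = (30203/69305 - 28774)/(-272164 + 123513) = -1994151867/69305/(-148651) = -1994151867/69305*(-1/148651) = 1994151867/10302257555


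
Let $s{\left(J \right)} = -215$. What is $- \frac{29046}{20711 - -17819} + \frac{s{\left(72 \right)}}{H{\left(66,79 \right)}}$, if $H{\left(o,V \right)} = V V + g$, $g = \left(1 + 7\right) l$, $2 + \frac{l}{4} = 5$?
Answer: $- \frac{96174226}{122082305} \approx -0.78778$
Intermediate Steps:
$l = 12$ ($l = -8 + 4 \cdot 5 = -8 + 20 = 12$)
$g = 96$ ($g = \left(1 + 7\right) 12 = 8 \cdot 12 = 96$)
$H{\left(o,V \right)} = 96 + V^{2}$ ($H{\left(o,V \right)} = V V + 96 = V^{2} + 96 = 96 + V^{2}$)
$- \frac{29046}{20711 - -17819} + \frac{s{\left(72 \right)}}{H{\left(66,79 \right)}} = - \frac{29046}{20711 - -17819} - \frac{215}{96 + 79^{2}} = - \frac{29046}{20711 + 17819} - \frac{215}{96 + 6241} = - \frac{29046}{38530} - \frac{215}{6337} = \left(-29046\right) \frac{1}{38530} - \frac{215}{6337} = - \frac{14523}{19265} - \frac{215}{6337} = - \frac{96174226}{122082305}$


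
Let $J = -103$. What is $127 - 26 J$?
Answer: $2805$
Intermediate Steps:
$127 - 26 J = 127 - -2678 = 127 + 2678 = 2805$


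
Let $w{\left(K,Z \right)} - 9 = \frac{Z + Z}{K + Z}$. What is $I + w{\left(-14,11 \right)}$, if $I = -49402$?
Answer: $- \frac{148201}{3} \approx -49400.0$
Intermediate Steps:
$w{\left(K,Z \right)} = 9 + \frac{2 Z}{K + Z}$ ($w{\left(K,Z \right)} = 9 + \frac{Z + Z}{K + Z} = 9 + \frac{2 Z}{K + Z}$)
$I + w{\left(-14,11 \right)} = -49402 + \frac{9 \left(-14\right) + 11 \cdot 11}{-14 + 11} = -49402 + \frac{-126 + 121}{-3} = -49402 - - \frac{5}{3} = -49402 + \frac{5}{3} = - \frac{148201}{3}$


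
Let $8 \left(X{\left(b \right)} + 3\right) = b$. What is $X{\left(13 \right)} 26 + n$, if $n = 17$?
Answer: $- \frac{75}{4} \approx -18.75$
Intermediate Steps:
$X{\left(b \right)} = -3 + \frac{b}{8}$
$X{\left(13 \right)} 26 + n = \left(-3 + \frac{1}{8} \cdot 13\right) 26 + 17 = \left(-3 + \frac{13}{8}\right) 26 + 17 = \left(- \frac{11}{8}\right) 26 + 17 = - \frac{143}{4} + 17 = - \frac{75}{4}$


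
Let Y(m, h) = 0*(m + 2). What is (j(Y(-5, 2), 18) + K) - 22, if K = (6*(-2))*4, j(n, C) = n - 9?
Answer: -79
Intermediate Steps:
Y(m, h) = 0 (Y(m, h) = 0*(2 + m) = 0)
j(n, C) = -9 + n
K = -48 (K = -12*4 = -48)
(j(Y(-5, 2), 18) + K) - 22 = ((-9 + 0) - 48) - 22 = (-9 - 48) - 22 = -57 - 22 = -79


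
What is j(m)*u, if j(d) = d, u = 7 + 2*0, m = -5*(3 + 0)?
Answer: -105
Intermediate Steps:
m = -15 (m = -5*3 = -15)
u = 7 (u = 7 + 0 = 7)
j(m)*u = -15*7 = -105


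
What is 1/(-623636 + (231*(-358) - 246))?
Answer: -1/706580 ≈ -1.4153e-6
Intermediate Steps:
1/(-623636 + (231*(-358) - 246)) = 1/(-623636 + (-82698 - 246)) = 1/(-623636 - 82944) = 1/(-706580) = -1/706580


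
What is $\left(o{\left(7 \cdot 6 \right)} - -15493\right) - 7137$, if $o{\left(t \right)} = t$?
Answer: $8398$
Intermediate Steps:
$\left(o{\left(7 \cdot 6 \right)} - -15493\right) - 7137 = \left(7 \cdot 6 - -15493\right) - 7137 = \left(42 + 15493\right) - 7137 = 15535 - 7137 = 8398$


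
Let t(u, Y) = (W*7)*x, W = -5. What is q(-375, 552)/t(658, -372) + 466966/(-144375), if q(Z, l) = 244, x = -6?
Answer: -299216/144375 ≈ -2.0725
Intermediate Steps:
t(u, Y) = 210 (t(u, Y) = -5*7*(-6) = -35*(-6) = 210)
q(-375, 552)/t(658, -372) + 466966/(-144375) = 244/210 + 466966/(-144375) = 244*(1/210) + 466966*(-1/144375) = 122/105 - 466966/144375 = -299216/144375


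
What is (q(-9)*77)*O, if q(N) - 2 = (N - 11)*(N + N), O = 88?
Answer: 2452912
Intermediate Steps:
q(N) = 2 + 2*N*(-11 + N) (q(N) = 2 + (N - 11)*(N + N) = 2 + (-11 + N)*(2*N) = 2 + 2*N*(-11 + N))
(q(-9)*77)*O = ((2 - 22*(-9) + 2*(-9)²)*77)*88 = ((2 + 198 + 2*81)*77)*88 = ((2 + 198 + 162)*77)*88 = (362*77)*88 = 27874*88 = 2452912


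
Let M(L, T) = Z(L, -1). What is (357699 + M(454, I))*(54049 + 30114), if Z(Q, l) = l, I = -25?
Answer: 30104936774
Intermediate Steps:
M(L, T) = -1
(357699 + M(454, I))*(54049 + 30114) = (357699 - 1)*(54049 + 30114) = 357698*84163 = 30104936774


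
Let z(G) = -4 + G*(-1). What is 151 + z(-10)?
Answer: 157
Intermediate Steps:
z(G) = -4 - G
151 + z(-10) = 151 + (-4 - 1*(-10)) = 151 + (-4 + 10) = 151 + 6 = 157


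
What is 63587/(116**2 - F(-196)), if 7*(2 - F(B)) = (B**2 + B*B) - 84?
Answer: 63587/24418 ≈ 2.6041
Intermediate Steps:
F(B) = 14 - 2*B**2/7 (F(B) = 2 - ((B**2 + B*B) - 84)/7 = 2 - ((B**2 + B**2) - 84)/7 = 2 - (2*B**2 - 84)/7 = 2 - (-84 + 2*B**2)/7 = 2 + (12 - 2*B**2/7) = 14 - 2*B**2/7)
63587/(116**2 - F(-196)) = 63587/(116**2 - (14 - 2/7*(-196)**2)) = 63587/(13456 - (14 - 2/7*38416)) = 63587/(13456 - (14 - 10976)) = 63587/(13456 - 1*(-10962)) = 63587/(13456 + 10962) = 63587/24418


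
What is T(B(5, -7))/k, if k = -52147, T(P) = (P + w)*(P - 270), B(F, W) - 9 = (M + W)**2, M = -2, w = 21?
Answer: 19980/52147 ≈ 0.38315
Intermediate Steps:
B(F, W) = 9 + (-2 + W)**2
T(P) = (-270 + P)*(21 + P) (T(P) = (P + 21)*(P - 270) = (21 + P)*(-270 + P) = (-270 + P)*(21 + P))
T(B(5, -7))/k = (-5670 + (9 + (-2 - 7)**2)**2 - 249*(9 + (-2 - 7)**2))/(-52147) = (-5670 + (9 + (-9)**2)**2 - 249*(9 + (-9)**2))*(-1/52147) = (-5670 + (9 + 81)**2 - 249*(9 + 81))*(-1/52147) = (-5670 + 90**2 - 249*90)*(-1/52147) = (-5670 + 8100 - 22410)*(-1/52147) = -19980*(-1/52147) = 19980/52147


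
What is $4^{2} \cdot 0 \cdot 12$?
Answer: $0$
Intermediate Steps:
$4^{2} \cdot 0 \cdot 12 = 16 \cdot 0 = 0$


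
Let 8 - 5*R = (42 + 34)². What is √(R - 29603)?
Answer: 3*I*√85435/5 ≈ 175.38*I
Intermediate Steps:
R = -5768/5 (R = 8/5 - (42 + 34)²/5 = 8/5 - ⅕*76² = 8/5 - ⅕*5776 = 8/5 - 5776/5 = -5768/5 ≈ -1153.6)
√(R - 29603) = √(-5768/5 - 29603) = √(-153783/5) = 3*I*√85435/5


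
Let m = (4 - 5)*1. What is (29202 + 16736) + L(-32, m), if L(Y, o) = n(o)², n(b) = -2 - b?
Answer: 45939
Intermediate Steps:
m = -1 (m = -1*1 = -1)
L(Y, o) = (-2 - o)²
(29202 + 16736) + L(-32, m) = (29202 + 16736) + (2 - 1)² = 45938 + 1² = 45938 + 1 = 45939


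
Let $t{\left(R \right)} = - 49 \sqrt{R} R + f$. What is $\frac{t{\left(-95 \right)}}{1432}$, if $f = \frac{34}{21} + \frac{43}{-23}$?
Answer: $- \frac{121}{691656} + \frac{4655 i \sqrt{95}}{1432} \approx -0.00017494 + 31.684 i$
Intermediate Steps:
$f = - \frac{121}{483}$ ($f = 34 \cdot \frac{1}{21} + 43 \left(- \frac{1}{23}\right) = \frac{34}{21} - \frac{43}{23} = - \frac{121}{483} \approx -0.25052$)
$t{\left(R \right)} = - \frac{121}{483} - 49 R^{\frac{3}{2}}$ ($t{\left(R \right)} = - 49 \sqrt{R} R - \frac{121}{483} = - 49 R^{\frac{3}{2}} - \frac{121}{483} = - \frac{121}{483} - 49 R^{\frac{3}{2}}$)
$\frac{t{\left(-95 \right)}}{1432} = \frac{- \frac{121}{483} - 49 \left(-95\right)^{\frac{3}{2}}}{1432} = \left(- \frac{121}{483} - 49 \left(- 95 i \sqrt{95}\right)\right) \frac{1}{1432} = \left(- \frac{121}{483} + 4655 i \sqrt{95}\right) \frac{1}{1432} = - \frac{121}{691656} + \frac{4655 i \sqrt{95}}{1432}$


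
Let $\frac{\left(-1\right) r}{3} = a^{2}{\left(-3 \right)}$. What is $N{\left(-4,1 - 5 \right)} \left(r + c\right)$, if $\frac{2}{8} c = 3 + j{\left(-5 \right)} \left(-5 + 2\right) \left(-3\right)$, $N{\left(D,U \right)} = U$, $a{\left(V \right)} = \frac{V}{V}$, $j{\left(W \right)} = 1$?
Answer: $-180$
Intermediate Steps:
$a{\left(V \right)} = 1$
$r = -3$ ($r = - 3 \cdot 1^{2} = \left(-3\right) 1 = -3$)
$c = 48$ ($c = 4 \left(3 + 1 \left(-5 + 2\right) \left(-3\right)\right) = 4 \left(3 + 1 \left(\left(-3\right) \left(-3\right)\right)\right) = 4 \left(3 + 1 \cdot 9\right) = 4 \left(3 + 9\right) = 4 \cdot 12 = 48$)
$N{\left(-4,1 - 5 \right)} \left(r + c\right) = \left(1 - 5\right) \left(-3 + 48\right) = \left(1 - 5\right) 45 = \left(-4\right) 45 = -180$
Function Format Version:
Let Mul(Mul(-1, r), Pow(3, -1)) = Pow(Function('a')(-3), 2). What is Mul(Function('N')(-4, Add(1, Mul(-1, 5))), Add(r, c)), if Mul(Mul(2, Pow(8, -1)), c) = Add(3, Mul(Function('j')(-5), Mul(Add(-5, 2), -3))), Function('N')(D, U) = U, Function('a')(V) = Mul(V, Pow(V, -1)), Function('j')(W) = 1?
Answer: -180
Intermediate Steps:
Function('a')(V) = 1
r = -3 (r = Mul(-3, Pow(1, 2)) = Mul(-3, 1) = -3)
c = 48 (c = Mul(4, Add(3, Mul(1, Mul(Add(-5, 2), -3)))) = Mul(4, Add(3, Mul(1, Mul(-3, -3)))) = Mul(4, Add(3, Mul(1, 9))) = Mul(4, Add(3, 9)) = Mul(4, 12) = 48)
Mul(Function('N')(-4, Add(1, Mul(-1, 5))), Add(r, c)) = Mul(Add(1, Mul(-1, 5)), Add(-3, 48)) = Mul(Add(1, -5), 45) = Mul(-4, 45) = -180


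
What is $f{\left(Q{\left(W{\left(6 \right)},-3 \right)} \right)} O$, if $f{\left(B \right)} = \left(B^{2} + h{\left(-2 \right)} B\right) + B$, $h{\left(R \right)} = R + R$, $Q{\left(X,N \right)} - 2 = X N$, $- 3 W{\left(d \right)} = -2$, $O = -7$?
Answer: $0$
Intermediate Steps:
$W{\left(d \right)} = \frac{2}{3}$ ($W{\left(d \right)} = \left(- \frac{1}{3}\right) \left(-2\right) = \frac{2}{3}$)
$Q{\left(X,N \right)} = 2 + N X$ ($Q{\left(X,N \right)} = 2 + X N = 2 + N X$)
$h{\left(R \right)} = 2 R$
$f{\left(B \right)} = B^{2} - 3 B$ ($f{\left(B \right)} = \left(B^{2} + 2 \left(-2\right) B\right) + B = \left(B^{2} - 4 B\right) + B = B^{2} - 3 B$)
$f{\left(Q{\left(W{\left(6 \right)},-3 \right)} \right)} O = \left(2 - 2\right) \left(-3 + \left(2 - 2\right)\right) \left(-7\right) = 0 \left(-3 + 0\right) \left(-7\right) = 0 \left(-3\right) \left(-7\right) = 0 \left(-7\right) = 0$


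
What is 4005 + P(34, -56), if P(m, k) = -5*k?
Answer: 4285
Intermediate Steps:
4005 + P(34, -56) = 4005 - 5*(-56) = 4005 + 280 = 4285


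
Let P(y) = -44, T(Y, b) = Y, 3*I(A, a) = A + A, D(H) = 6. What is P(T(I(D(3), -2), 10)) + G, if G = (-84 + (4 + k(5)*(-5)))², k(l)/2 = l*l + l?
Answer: 144356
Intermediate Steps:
k(l) = 2*l + 2*l² (k(l) = 2*(l*l + l) = 2*(l² + l) = 2*(l + l²) = 2*l + 2*l²)
I(A, a) = 2*A/3 (I(A, a) = (A + A)/3 = (2*A)/3 = 2*A/3)
G = 144400 (G = (-84 + (4 + (2*5*(1 + 5))*(-5)))² = (-84 + (4 + (2*5*6)*(-5)))² = (-84 + (4 + 60*(-5)))² = (-84 + (4 - 300))² = (-84 - 296)² = (-380)² = 144400)
P(T(I(D(3), -2), 10)) + G = -44 + 144400 = 144356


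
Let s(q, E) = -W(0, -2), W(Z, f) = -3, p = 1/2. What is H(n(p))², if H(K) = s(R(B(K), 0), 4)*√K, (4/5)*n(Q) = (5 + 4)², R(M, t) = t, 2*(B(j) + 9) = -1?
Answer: 3645/4 ≈ 911.25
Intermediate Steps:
B(j) = -19/2 (B(j) = -9 + (½)*(-1) = -9 - ½ = -19/2)
p = ½ (p = 1*(½) = ½ ≈ 0.50000)
s(q, E) = 3 (s(q, E) = -1*(-3) = 3)
n(Q) = 405/4 (n(Q) = 5*(5 + 4)²/4 = (5/4)*9² = (5/4)*81 = 405/4)
H(K) = 3*√K
H(n(p))² = (3*√(405/4))² = (3*(9*√5/2))² = (27*√5/2)² = 3645/4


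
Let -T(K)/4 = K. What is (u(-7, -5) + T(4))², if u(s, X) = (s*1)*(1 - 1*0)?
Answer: 529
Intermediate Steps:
T(K) = -4*K
u(s, X) = s (u(s, X) = s*(1 + 0) = s*1 = s)
(u(-7, -5) + T(4))² = (-7 - 4*4)² = (-7 - 16)² = (-23)² = 529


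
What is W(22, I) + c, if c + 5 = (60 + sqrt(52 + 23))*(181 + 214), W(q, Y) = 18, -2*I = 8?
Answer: 23713 + 1975*sqrt(3) ≈ 27134.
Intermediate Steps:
I = -4 (I = -1/2*8 = -4)
c = 23695 + 1975*sqrt(3) (c = -5 + (60 + sqrt(52 + 23))*(181 + 214) = -5 + (60 + sqrt(75))*395 = -5 + (60 + 5*sqrt(3))*395 = -5 + (23700 + 1975*sqrt(3)) = 23695 + 1975*sqrt(3) ≈ 27116.)
W(22, I) + c = 18 + (23695 + 1975*sqrt(3)) = 23713 + 1975*sqrt(3)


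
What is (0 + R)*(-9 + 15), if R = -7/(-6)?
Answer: 7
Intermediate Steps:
R = 7/6 (R = -7*(-1/6) = 7/6 ≈ 1.1667)
(0 + R)*(-9 + 15) = (0 + 7/6)*(-9 + 15) = (7/6)*6 = 7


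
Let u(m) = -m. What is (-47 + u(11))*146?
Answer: -8468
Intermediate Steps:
(-47 + u(11))*146 = (-47 - 1*11)*146 = (-47 - 11)*146 = -58*146 = -8468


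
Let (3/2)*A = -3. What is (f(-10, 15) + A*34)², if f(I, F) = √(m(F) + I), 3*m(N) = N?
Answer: (68 - I*√5)² ≈ 4619.0 - 304.11*I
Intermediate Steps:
A = -2 (A = (⅔)*(-3) = -2)
m(N) = N/3
f(I, F) = √(I + F/3) (f(I, F) = √(F/3 + I) = √(I + F/3))
(f(-10, 15) + A*34)² = (√(3*15 + 9*(-10))/3 - 2*34)² = (√(45 - 90)/3 - 68)² = (√(-45)/3 - 68)² = ((3*I*√5)/3 - 68)² = (I*√5 - 68)² = (-68 + I*√5)²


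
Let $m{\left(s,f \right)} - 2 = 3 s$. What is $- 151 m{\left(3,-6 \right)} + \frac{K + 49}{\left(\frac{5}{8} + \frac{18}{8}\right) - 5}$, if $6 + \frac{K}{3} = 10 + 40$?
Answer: $- \frac{29685}{17} \approx -1746.2$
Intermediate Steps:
$K = 132$ ($K = -18 + 3 \left(10 + 40\right) = -18 + 3 \cdot 50 = -18 + 150 = 132$)
$m{\left(s,f \right)} = 2 + 3 s$
$- 151 m{\left(3,-6 \right)} + \frac{K + 49}{\left(\frac{5}{8} + \frac{18}{8}\right) - 5} = - 151 \left(2 + 3 \cdot 3\right) + \frac{132 + 49}{\left(\frac{5}{8} + \frac{18}{8}\right) - 5} = - 151 \left(2 + 9\right) + \frac{181}{\left(5 \cdot \frac{1}{8} + 18 \cdot \frac{1}{8}\right) - 5} = \left(-151\right) 11 + \frac{181}{\left(\frac{5}{8} + \frac{9}{4}\right) - 5} = -1661 + \frac{181}{\frac{23}{8} - 5} = -1661 + \frac{181}{- \frac{17}{8}} = -1661 + 181 \left(- \frac{8}{17}\right) = -1661 - \frac{1448}{17} = - \frac{29685}{17}$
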